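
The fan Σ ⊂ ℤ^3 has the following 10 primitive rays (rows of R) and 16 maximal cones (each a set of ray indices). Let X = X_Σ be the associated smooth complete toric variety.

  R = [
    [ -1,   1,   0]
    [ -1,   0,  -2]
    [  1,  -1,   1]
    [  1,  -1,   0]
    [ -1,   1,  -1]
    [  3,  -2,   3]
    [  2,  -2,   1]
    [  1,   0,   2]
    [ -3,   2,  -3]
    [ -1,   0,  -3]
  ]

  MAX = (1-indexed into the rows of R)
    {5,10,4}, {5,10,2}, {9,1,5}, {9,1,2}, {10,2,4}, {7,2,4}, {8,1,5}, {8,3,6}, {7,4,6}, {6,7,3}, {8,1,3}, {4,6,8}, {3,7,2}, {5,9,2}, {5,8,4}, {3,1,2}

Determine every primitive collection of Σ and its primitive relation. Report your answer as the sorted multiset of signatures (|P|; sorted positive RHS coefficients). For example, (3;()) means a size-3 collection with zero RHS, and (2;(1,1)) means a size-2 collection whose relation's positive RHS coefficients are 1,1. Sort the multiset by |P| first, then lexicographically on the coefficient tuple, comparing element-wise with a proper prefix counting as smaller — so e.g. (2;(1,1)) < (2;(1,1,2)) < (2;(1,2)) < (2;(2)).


Δ(Σ) — 10 vertices, 23 min non-faces:

  {1,4}:  v_{1} + v_{4} = 0  ⇒ sig = (2;())
  {2,8}:  v_{2} + v_{8} = 0  ⇒ sig = (2;())
  {3,5}:  v_{3} + v_{5} = 0  ⇒ sig = (2;())
  {6,9}:  v_{6} + v_{9} = 0  ⇒ sig = (2;())
  {1,7}:  v_{1} + v_{7} = v_{3}  ⇒ sig = (2;(1))
  {2,6}:  v_{2} + v_{6} = v_{7}  ⇒ sig = (2;(1))
  {3,4}:  v_{3} + v_{4} = v_{7}  ⇒ sig = (2;(1))
  {5,7}:  v_{5} + v_{7} = v_{4}  ⇒ sig = (2;(1))
  {7,8}:  v_{7} + v_{8} = v_{6}  ⇒ sig = (2;(1))
  {7,9}:  v_{7} + v_{9} = v_{2}  ⇒ sig = (2;(1))
  {1,6}:  v_{1} + v_{6} = v_{3} + v_{8}  ⇒ sig = (2;(1,1))
  {1,10}:  v_{1} + v_{10} = v_{2} + v_{5}  ⇒ sig = (2;(1,1))
  {3,9}:  v_{3} + v_{9} = v_{1} + v_{2}  ⇒ sig = (2;(1,1))
  {3,10}:  v_{3} + v_{10} = v_{2} + v_{4}  ⇒ sig = (2;(1,1))
  {4,9}:  v_{4} + v_{9} = v_{2} + v_{5}  ⇒ sig = (2;(1,1))
  {5,6}:  v_{5} + v_{6} = v_{4} + v_{8}  ⇒ sig = (2;(1,1))
  {8,9}:  v_{8} + v_{9} = v_{1} + v_{5}  ⇒ sig = (2;(1,1))
  {8,10}:  v_{8} + v_{10} = v_{4} + v_{5}  ⇒ sig = (2;(1,1))
  {7,10}:  v_{7} + v_{10} = v_{2} + 2·v_{4}  ⇒ sig = (2;(1,2))
  {6,10}:  v_{6} + v_{10} = 2·v_{4}  ⇒ sig = (2;(2))
  {9,10}:  v_{9} + v_{10} = 2·v_{2} + 2·v_{5}  ⇒ sig = (2;(2,2))
  {1,2,5}:  v_{1} + v_{2} + v_{5} = v_{9}  ⇒ sig = (3;(1))
  {2,4,5}:  v_{2} + v_{4} + v_{5} = v_{10}  ⇒ sig = (3;(1))

so the primitive-relation signature multiset is
[(2;()), (2;()), (2;()), (2;()), (2;(1)), (2;(1)), (2;(1)), (2;(1)), (2;(1)), (2;(1)), (2;(1,1)), (2;(1,1)), (2;(1,1)), (2;(1,1)), (2;(1,1)), (2;(1,1)), (2;(1,1)), (2;(1,1)), (2;(1,2)), (2;(2)), (2;(2,2)), (3;(1)), (3;(1))]


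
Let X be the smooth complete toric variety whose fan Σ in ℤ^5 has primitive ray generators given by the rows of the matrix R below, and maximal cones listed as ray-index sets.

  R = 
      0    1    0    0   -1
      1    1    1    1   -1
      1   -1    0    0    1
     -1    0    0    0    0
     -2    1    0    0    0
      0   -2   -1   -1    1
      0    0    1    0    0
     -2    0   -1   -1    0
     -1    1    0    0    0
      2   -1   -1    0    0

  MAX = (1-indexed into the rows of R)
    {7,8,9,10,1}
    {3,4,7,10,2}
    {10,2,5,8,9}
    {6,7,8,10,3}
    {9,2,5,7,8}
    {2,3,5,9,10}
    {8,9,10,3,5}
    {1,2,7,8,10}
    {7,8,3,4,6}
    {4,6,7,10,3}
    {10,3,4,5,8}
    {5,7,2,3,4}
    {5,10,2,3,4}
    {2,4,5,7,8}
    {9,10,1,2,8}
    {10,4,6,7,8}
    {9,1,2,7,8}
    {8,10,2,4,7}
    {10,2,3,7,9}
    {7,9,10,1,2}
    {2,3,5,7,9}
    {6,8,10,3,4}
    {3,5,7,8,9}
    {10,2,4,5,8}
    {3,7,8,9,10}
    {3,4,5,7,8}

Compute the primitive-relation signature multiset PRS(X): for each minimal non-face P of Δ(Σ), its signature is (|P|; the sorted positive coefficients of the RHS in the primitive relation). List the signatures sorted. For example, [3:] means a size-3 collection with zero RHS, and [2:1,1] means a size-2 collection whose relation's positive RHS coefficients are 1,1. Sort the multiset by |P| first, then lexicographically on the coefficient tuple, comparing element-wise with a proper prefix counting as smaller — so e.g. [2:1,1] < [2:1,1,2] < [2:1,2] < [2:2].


|primitive collections| = 12. Relations:

  {4,9}:  v_{4} + v_{9} = v_{5}  so sig = [2:1]
  {1,4}:  v_{1} + v_{4} = v_{2} + v_{8}  so sig = [2:1,1]
  {6,9}:  v_{6} + v_{9} = v_{3} + v_{8}  so sig = [2:1,1]
  {1,3}:  v_{1} + v_{3} = v_{7} + v_{9} + v_{10}  so sig = [2:1,1,1]
  {1,5}:  v_{1} + v_{5} = v_{2} + v_{8} + v_{9}  so sig = [2:1,1,1]
  {1,6}:  v_{1} + v_{6} = v_{7} + v_{8} + v_{10}  so sig = [2:1,1,1]
  {2,6}:  v_{2} + v_{6} = v_{4} + v_{7} + v_{10}  so sig = [2:1,1,1]
  {5,6}:  v_{5} + v_{6} = v_{3} + v_{4} + v_{8}  so sig = [2:1,1,1]
  {2,3,8}:  v_{2} + v_{3} + v_{8} = 0  so sig = [3:]
  {5,7,10}:  v_{5} + v_{7} + v_{10} = 0  so sig = [3:]
  {2,7,8,9,10}:  v_{2} + v_{7} + v_{8} + v_{9} + v_{10} = v_{1}  so sig = [5:1]
  {3,4,7,8,10}:  v_{3} + v_{4} + v_{7} + v_{8} + v_{10} = v_{6}  so sig = [5:1]

Hence PRS(X_Σ) =
    |P|=2: 8 collections, coeffs (1), (1,1), (1,1), (1,1,1), (1,1,1), (1,1,1), (1,1,1), (1,1,1)
    |P|=3: 2 collections, coeffs (), ()
    |P|=5: 2 collections, coeffs (1), (1)


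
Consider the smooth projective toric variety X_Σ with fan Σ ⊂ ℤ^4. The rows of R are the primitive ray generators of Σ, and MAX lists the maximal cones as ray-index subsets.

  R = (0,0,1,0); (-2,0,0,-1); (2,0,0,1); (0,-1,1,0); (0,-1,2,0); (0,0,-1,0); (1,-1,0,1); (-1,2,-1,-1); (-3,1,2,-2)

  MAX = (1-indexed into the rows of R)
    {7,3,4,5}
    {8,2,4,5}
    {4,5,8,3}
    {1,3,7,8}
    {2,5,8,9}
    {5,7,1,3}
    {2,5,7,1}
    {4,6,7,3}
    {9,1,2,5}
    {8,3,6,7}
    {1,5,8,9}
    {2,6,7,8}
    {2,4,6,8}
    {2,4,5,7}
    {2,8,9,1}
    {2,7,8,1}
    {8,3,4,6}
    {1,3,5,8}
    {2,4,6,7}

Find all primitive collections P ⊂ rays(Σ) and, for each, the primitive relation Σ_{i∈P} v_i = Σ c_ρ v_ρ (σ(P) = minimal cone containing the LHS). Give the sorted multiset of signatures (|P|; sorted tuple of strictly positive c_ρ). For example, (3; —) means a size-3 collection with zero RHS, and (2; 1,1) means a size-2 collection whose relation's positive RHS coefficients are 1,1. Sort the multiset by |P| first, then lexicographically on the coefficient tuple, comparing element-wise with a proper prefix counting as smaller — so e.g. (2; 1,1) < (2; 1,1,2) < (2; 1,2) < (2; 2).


Minimal non-faces — 11 found among 9 rays, 19 max cones:

  P={1,6}:  v_{1} + v_{6} = 0  ⟹  sig = (2; —)
  P={2,3}:  v_{2} + v_{3} = 0  ⟹  sig = (2; —)
  P={1,4}:  v_{1} + v_{4} = v_{5}  ⟹  sig = (2; 1)
  P={5,6}:  v_{5} + v_{6} = v_{4}  ⟹  sig = (2; 1)
  P={3,9}:  v_{3} + v_{9} = v_{1} + v_{5} + v_{8}  ⟹  sig = (2; 1,1,1)
  P={6,9}:  v_{6} + v_{9} = v_{2} + v_{5} + v_{8}  ⟹  sig = (2; 1,1,1)
  P={4,9}:  v_{4} + v_{9} = v_{2} + 2·v_{5} + v_{8}  ⟹  sig = (2; 1,1,2)
  P={7,9}:  v_{7} + v_{9} = 2·v_{1} + v_{2}  ⟹  sig = (2; 1,2)
  P={4,7,8}:  v_{4} + v_{7} + v_{8} = 0  ⟹  sig = (3; —)
  P={5,7,8}:  v_{5} + v_{7} + v_{8} = v_{1}  ⟹  sig = (3; 1)
  P={1,2,5,8}:  v_{1} + v_{2} + v_{5} + v_{8} = v_{9}  ⟹  sig = (4; 1)

so the primitive-relation signature multiset is
[(2; —), (2; —), (2; 1), (2; 1), (2; 1,1,1), (2; 1,1,1), (2; 1,1,2), (2; 1,2), (3; —), (3; 1), (4; 1)]


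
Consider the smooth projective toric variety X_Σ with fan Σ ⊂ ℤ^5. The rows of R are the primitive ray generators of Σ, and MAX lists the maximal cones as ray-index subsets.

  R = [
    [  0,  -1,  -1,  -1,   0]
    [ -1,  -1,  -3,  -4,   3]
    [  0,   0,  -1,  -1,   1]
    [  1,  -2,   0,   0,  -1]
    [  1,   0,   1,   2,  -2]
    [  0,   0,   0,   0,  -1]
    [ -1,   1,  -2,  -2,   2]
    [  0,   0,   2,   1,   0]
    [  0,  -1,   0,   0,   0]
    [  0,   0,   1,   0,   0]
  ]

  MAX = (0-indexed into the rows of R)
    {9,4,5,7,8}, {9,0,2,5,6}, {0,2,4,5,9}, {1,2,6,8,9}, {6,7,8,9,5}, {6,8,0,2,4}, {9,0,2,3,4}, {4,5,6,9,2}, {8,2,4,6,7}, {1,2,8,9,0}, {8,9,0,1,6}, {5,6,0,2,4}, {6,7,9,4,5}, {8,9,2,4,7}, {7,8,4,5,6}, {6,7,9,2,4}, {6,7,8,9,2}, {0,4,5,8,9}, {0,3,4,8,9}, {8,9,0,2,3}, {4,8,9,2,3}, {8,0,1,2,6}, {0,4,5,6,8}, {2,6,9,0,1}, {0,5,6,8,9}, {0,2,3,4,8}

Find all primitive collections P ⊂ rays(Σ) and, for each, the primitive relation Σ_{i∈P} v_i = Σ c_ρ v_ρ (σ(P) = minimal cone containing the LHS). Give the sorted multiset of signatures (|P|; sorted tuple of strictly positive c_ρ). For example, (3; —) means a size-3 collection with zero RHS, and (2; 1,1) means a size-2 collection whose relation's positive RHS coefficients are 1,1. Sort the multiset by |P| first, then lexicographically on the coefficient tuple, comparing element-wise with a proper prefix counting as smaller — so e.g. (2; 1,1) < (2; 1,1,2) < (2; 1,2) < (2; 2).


14 collections generate NE(X_Σ); each relation:

  • {0,7}:  v_{0} + v_{7} = v_{8} + v_{9}  so sig = (2; 1,1)
  • {1,4}:  v_{1} + v_{4} = v_{0} + v_{2}  so sig = (2; 1,1)
  • {3,6}:  v_{3} + v_{6} = v_{0} + v_{2}  so sig = (2; 1,1)
  • {1,5}:  v_{1} + v_{5} = 2·v_{0} + v_{6} + v_{9}  so sig = (2; 1,1,2)
  • {3,5}:  v_{3} + v_{5} = 2·v_{0} + v_{4} + v_{9}  so sig = (2; 1,1,2)
  • {1,3}:  v_{1} + v_{3} = 2·v_{0} + 2·v_{2} + v_{8} + v_{9}  so sig = (2; 1,1,2,2)
  • {1,7}:  v_{1} + v_{7} = v_{2} + v_{6} + 2·v_{8} + 2·v_{9}  so sig = (2; 1,1,2,2)
  • {3,7}:  v_{3} + v_{7} = v_{2} + v_{4} + 2·v_{8} + 2·v_{9}  so sig = (2; 1,1,2,2)
  • {2,5,7}:  v_{2} + v_{5} + v_{7} = v_{9}  so sig = (3; 1)
  • {2,5,8}:  v_{2} + v_{5} + v_{8} = v_{0}  so sig = (3; 1)
  • {4,6,8,9}:  v_{4} + v_{6} + v_{8} + v_{9} = 0  so sig = (4; —)
  • {0,4,6,9}:  v_{0} + v_{4} + v_{6} + v_{9} = v_{2} + v_{5}  so sig = (4; 1,1)
  • {0,2,4,8,9}:  v_{0} + v_{2} + v_{4} + v_{8} + v_{9} = v_{3}  so sig = (5; 1)
  • {0,2,6,8,9}:  v_{0} + v_{2} + v_{6} + v_{8} + v_{9} = v_{1}  so sig = (5; 1)

Signatures (|P|; sorted positive RHS coefficients), sorted:
{ (2; 1,1) ×3,  (2; 1,1,2) ×2,  (2; 1,1,2,2) ×3,  (3; 1) ×2,  (4; —),  (4; 1,1),  (5; 1) ×2 }


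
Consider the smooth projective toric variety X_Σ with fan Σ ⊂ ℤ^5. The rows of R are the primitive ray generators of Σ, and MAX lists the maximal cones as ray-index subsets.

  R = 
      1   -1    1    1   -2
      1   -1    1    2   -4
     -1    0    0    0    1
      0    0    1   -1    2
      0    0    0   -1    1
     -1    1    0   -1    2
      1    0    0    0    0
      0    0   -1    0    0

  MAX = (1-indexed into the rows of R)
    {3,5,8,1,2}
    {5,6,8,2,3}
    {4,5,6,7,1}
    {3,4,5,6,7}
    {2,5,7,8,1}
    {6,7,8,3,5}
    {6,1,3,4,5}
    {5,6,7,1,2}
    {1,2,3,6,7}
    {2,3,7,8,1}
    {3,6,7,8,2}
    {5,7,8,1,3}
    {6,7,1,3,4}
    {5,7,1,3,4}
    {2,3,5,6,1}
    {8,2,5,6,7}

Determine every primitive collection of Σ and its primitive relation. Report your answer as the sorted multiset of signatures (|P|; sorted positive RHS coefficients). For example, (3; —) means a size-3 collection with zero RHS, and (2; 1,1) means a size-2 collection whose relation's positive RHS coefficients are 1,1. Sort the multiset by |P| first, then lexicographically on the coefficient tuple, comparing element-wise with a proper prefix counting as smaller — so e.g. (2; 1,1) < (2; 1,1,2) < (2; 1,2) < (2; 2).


5 minimal non-faces of Δ(Σ) (on 8 rays):

  {4,8}:  v_{4} + v_{8} = v_{3} + v_{5} + v_{7}  ⇒ sig = (2; 1,1,1)
  {2,4}:  v_{2} + v_{4} = 2·v_{1} + v_{6}  ⇒ sig = (2; 1,2)
  {1,6,8}:  v_{1} + v_{6} + v_{8} = 0  ⇒ sig = (3; —)
  {2,3,5,7}:  v_{2} + v_{3} + v_{5} + v_{7} = v_{1}  ⇒ sig = (4; 1)
  {1,3,5,6,7}:  v_{1} + v_{3} + v_{5} + v_{6} + v_{7} = v_{4}  ⇒ sig = (5; 1)

so the primitive-relation signature multiset is
[(2; 1,1,1), (2; 1,2), (3; —), (4; 1), (5; 1)]


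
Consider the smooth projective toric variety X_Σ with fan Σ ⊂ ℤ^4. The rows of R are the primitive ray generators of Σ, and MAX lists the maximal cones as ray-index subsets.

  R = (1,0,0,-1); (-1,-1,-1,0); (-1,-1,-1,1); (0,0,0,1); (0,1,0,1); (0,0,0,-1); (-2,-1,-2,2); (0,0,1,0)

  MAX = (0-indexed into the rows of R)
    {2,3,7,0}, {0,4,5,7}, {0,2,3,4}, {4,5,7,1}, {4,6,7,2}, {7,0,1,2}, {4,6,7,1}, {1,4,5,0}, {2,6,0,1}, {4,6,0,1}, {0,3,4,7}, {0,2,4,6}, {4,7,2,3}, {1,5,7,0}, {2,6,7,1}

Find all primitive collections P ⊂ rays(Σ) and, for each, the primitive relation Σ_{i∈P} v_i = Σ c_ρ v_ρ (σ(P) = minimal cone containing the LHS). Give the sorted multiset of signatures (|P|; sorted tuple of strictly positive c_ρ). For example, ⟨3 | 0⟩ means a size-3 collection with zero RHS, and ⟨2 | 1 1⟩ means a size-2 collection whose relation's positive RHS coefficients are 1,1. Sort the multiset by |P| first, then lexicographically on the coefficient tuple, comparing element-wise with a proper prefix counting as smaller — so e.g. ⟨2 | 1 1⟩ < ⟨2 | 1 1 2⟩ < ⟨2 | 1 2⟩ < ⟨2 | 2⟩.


|primitive collections| = 9. Relations:

  P={3,5}:  v_{3} + v_{5} = 0  ⇒ sig = ⟨2 | 0⟩
  P={1,3}:  v_{1} + v_{3} = v_{2}  ⇒ sig = ⟨2 | 1⟩
  P={2,5}:  v_{2} + v_{5} = v_{1}  ⇒ sig = ⟨2 | 1⟩
  P={3,6}:  v_{3} + v_{6} = 2·v_{2} + v_{4}  ⇒ sig = ⟨2 | 1 2⟩
  P={5,6}:  v_{5} + v_{6} = 2·v_{1} + v_{4}  ⇒ sig = ⟨2 | 1 2⟩
  P={0,6,7}:  v_{0} + v_{6} + v_{7} = v_{2}  ⇒ sig = ⟨3 | 1⟩
  P={1,2,4}:  v_{1} + v_{2} + v_{4} = v_{6}  ⇒ sig = ⟨3 | 1⟩
  P={0,1,4,7}:  v_{0} + v_{1} + v_{4} + v_{7} = 0  ⇒ sig = ⟨4 | 0⟩
  P={0,2,4,7}:  v_{0} + v_{2} + v_{4} + v_{7} = v_{3}  ⇒ sig = ⟨4 | 1⟩

so the primitive-relation signature multiset is
[⟨2 | 0⟩, ⟨2 | 1⟩, ⟨2 | 1⟩, ⟨2 | 1 2⟩, ⟨2 | 1 2⟩, ⟨3 | 1⟩, ⟨3 | 1⟩, ⟨4 | 0⟩, ⟨4 | 1⟩]


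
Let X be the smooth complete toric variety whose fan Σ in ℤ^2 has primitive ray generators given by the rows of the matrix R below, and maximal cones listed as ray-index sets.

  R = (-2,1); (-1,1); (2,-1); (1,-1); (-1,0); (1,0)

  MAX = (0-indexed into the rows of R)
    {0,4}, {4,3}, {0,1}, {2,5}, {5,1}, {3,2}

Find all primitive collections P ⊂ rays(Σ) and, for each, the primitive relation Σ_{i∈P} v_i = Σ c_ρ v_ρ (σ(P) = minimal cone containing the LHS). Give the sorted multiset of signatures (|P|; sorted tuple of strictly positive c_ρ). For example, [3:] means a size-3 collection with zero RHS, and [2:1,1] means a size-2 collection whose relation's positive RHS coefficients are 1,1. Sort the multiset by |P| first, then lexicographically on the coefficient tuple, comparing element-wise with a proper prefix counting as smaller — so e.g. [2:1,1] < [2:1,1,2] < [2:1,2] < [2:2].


The 9 primitive collections of Σ (r=6, n=2):

  • {0,2}:  v_{0} + v_{2} = 0 ; sig = [2:]
  • {1,3}:  v_{1} + v_{3} = 0 ; sig = [2:]
  • {4,5}:  v_{4} + v_{5} = 0 ; sig = [2:]
  • {0,3}:  v_{0} + v_{3} = v_{4} ; sig = [2:1]
  • {0,5}:  v_{0} + v_{5} = v_{1} ; sig = [2:1]
  • {1,2}:  v_{1} + v_{2} = v_{5} ; sig = [2:1]
  • {1,4}:  v_{1} + v_{4} = v_{0} ; sig = [2:1]
  • {2,4}:  v_{2} + v_{4} = v_{3} ; sig = [2:1]
  • {3,5}:  v_{3} + v_{5} = v_{2} ; sig = [2:1]

Hence PRS(X_Σ) =
{ [2:] ×3,  [2:1] ×6 }


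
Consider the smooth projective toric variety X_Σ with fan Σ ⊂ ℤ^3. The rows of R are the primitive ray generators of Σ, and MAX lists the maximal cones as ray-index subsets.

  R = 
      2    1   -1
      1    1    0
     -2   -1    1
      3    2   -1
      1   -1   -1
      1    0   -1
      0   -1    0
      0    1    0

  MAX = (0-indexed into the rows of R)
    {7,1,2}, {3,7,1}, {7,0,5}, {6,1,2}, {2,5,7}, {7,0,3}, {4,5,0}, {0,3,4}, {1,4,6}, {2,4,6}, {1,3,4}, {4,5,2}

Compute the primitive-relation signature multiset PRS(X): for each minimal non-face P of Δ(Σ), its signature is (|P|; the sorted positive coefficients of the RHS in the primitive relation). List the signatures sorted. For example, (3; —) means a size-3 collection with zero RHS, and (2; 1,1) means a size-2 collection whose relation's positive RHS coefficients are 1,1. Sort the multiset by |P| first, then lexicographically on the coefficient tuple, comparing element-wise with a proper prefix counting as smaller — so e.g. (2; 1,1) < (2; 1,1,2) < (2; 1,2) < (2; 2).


11 collections generate NE(X_Σ); each relation:

  {0,2}:  v_{0} + v_{2} = 0  →  sig = (2; —)
  {6,7}:  v_{6} + v_{7} = 0  →  sig = (2; —)
  {0,1}:  v_{0} + v_{1} = v_{3}  →  sig = (2; 1)
  {1,5}:  v_{1} + v_{5} = v_{0}  →  sig = (2; 1)
  {2,3}:  v_{2} + v_{3} = v_{1}  →  sig = (2; 1)
  {4,7}:  v_{4} + v_{7} = v_{5}  →  sig = (2; 1)
  {5,6}:  v_{5} + v_{6} = v_{4}  →  sig = (2; 1)
  {0,6}:  v_{0} + v_{6} = v_{1} + v_{4}  →  sig = (2; 1,1)
  {3,6}:  v_{3} + v_{6} = 2·v_{1} + v_{4}  →  sig = (2; 1,2)
  {3,5}:  v_{3} + v_{5} = 2·v_{0}  →  sig = (2; 2)
  {1,2,4}:  v_{1} + v_{2} + v_{4} = v_{6}  →  sig = (3; 1)

Hence PRS(X_Σ) =
    (2; —)
    (2; —)
    (2; 1)
    (2; 1)
    (2; 1)
    (2; 1)
    (2; 1)
    (2; 1,1)
    (2; 1,2)
    (2; 2)
    (3; 1)


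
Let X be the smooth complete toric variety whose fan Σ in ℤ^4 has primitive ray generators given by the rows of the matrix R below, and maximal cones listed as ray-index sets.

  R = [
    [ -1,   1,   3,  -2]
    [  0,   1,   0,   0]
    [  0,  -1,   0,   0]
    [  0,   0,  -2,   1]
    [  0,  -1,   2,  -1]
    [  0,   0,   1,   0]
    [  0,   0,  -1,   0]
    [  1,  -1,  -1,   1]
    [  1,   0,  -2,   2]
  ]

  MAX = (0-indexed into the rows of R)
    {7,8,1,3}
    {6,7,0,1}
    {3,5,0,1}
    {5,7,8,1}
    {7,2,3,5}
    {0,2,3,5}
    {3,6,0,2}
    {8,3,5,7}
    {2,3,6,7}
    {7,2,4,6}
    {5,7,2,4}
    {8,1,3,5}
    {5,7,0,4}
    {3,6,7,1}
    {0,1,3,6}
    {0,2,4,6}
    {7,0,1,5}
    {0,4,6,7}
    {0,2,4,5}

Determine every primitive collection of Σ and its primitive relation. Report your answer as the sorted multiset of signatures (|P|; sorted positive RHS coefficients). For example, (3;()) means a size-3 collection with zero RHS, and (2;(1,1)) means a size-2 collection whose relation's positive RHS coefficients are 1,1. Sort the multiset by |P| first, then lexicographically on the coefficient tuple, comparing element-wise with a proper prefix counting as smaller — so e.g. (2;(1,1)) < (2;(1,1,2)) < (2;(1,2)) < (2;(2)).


Σ has 11 primitive collections:

  • {1,2}:  v_{1} + v_{2} = 0  ⟹  sig = (2;())
  • {5,6}:  v_{5} + v_{6} = 0  ⟹  sig = (2;())
  • {3,4}:  v_{3} + v_{4} = v_{2}  ⟹  sig = (2;(1))
  • {0,8}:  v_{0} + v_{8} = v_{1} + v_{5}  ⟹  sig = (2;(1,1))
  • {1,4}:  v_{1} + v_{4} = v_{0} + v_{7}  ⟹  sig = (2;(1,1))
  • {4,8}:  v_{4} + v_{8} = v_{5} + v_{7}  ⟹  sig = (2;(1,1))
  • {2,8}:  v_{2} + v_{8} = v_{3} + v_{5} + v_{7}  ⟹  sig = (2;(1,1,1))
  • {6,8}:  v_{6} + v_{8} = v_{1} + v_{3} + v_{7}  ⟹  sig = (2;(1,1,1))
  • {0,3,7}:  v_{0} + v_{3} + v_{7} = 0  ⟹  sig = (3;())
  • {0,2,7}:  v_{0} + v_{2} + v_{7} = v_{4}  ⟹  sig = (3;(1))
  • {1,3,5,7}:  v_{1} + v_{3} + v_{5} + v_{7} = v_{8}  ⟹  sig = (4;(1))

Hence PRS(X_Σ) =
[(2;()), (2;()), (2;(1)), (2;(1,1)), (2;(1,1)), (2;(1,1)), (2;(1,1,1)), (2;(1,1,1)), (3;()), (3;(1)), (4;(1))]


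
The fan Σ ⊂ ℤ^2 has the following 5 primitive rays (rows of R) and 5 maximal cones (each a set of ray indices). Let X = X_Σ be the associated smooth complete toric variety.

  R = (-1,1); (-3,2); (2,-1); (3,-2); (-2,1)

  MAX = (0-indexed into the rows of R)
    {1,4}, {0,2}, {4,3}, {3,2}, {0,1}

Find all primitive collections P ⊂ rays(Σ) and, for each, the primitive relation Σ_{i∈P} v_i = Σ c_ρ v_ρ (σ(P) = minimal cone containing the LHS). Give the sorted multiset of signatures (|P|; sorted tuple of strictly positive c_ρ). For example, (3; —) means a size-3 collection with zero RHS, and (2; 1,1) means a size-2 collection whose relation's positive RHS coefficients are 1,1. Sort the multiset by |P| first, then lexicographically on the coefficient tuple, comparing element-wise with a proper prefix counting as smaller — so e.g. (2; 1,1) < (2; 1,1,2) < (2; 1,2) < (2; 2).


Σ has 5 primitive collections:

  • {1,3}:  v_{1} + v_{3} = 0  →  sig = (2; —)
  • {2,4}:  v_{2} + v_{4} = 0  →  sig = (2; —)
  • {0,3}:  v_{0} + v_{3} = v_{2}  →  sig = (2; 1)
  • {0,4}:  v_{0} + v_{4} = v_{1}  →  sig = (2; 1)
  • {1,2}:  v_{1} + v_{2} = v_{0}  →  sig = (2; 1)

Signatures (|P|; sorted positive RHS coefficients), sorted:
    (2; —)
    (2; —)
    (2; 1)
    (2; 1)
    (2; 1)


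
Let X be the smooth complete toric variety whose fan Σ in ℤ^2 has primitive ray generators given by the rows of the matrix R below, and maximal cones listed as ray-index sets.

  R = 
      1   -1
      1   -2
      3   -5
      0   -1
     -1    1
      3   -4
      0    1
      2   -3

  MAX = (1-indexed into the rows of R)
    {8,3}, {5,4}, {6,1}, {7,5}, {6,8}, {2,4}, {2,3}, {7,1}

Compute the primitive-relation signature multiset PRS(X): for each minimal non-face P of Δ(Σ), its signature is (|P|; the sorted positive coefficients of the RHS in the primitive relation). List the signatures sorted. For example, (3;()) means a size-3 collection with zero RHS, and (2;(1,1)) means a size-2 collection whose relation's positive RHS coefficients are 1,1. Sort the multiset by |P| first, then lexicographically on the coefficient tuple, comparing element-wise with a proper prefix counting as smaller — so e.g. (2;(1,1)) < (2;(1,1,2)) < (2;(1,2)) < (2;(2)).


Minimal non-faces — 20 found among 8 rays, 8 max cones:

  P={1,5}:  v_{1} + v_{5} = 0  so sig = (2;())
  P={4,7}:  v_{4} + v_{7} = 0  so sig = (2;())
  P={1,2}:  v_{1} + v_{2} = v_{8}  so sig = (2;(1))
  P={1,4}:  v_{1} + v_{4} = v_{2}  so sig = (2;(1))
  P={1,8}:  v_{1} + v_{8} = v_{6}  so sig = (2;(1))
  P={2,5}:  v_{2} + v_{5} = v_{4}  so sig = (2;(1))
  P={2,7}:  v_{2} + v_{7} = v_{1}  so sig = (2;(1))
  P={2,8}:  v_{2} + v_{8} = v_{3}  so sig = (2;(1))
  P={3,7}:  v_{3} + v_{7} = v_{6}  so sig = (2;(1))
  P={4,6}:  v_{4} + v_{6} = v_{3}  so sig = (2;(1))
  P={5,6}:  v_{5} + v_{6} = v_{8}  so sig = (2;(1))
  P={5,8}:  v_{5} + v_{8} = v_{2}  so sig = (2;(1))
  P={1,3}:  v_{1} + v_{3} = 2·v_{8}  so sig = (2;(2))
  P={2,6}:  v_{2} + v_{6} = 2·v_{8}  so sig = (2;(2))
  P={3,5}:  v_{3} + v_{5} = 2·v_{2}  so sig = (2;(2))
  P={4,8}:  v_{4} + v_{8} = 2·v_{2}  so sig = (2;(2))
  P={7,8}:  v_{7} + v_{8} = 2·v_{1}  so sig = (2;(2))
  P={3,4}:  v_{3} + v_{4} = 3·v_{2}  so sig = (2;(3))
  P={3,6}:  v_{3} + v_{6} = 3·v_{8}  so sig = (2;(3))
  P={6,7}:  v_{6} + v_{7} = 3·v_{1}  so sig = (2;(3))

Sorted signature multiset PRS(X):
    |P|=2: 20 collections, coeffs (), (), (1), (1), (1), (1), (1), (1), (1), (1), (1), (1), (2), (2), (2), (2), (2), (3), (3), (3)


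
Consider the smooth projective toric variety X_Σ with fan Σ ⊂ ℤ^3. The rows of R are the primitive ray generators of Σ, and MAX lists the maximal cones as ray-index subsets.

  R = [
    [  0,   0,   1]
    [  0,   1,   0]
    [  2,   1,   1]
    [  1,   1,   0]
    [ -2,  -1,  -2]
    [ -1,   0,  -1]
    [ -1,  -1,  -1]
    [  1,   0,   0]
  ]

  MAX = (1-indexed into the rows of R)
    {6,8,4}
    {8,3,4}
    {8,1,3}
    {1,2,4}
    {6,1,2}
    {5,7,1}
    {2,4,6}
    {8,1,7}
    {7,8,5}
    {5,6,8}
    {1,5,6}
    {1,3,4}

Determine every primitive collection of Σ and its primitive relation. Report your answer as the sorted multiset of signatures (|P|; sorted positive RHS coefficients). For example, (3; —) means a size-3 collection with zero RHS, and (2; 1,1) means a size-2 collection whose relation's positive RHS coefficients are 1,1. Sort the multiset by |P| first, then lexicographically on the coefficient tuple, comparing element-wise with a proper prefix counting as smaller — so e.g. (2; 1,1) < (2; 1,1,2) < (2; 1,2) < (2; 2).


14 minimal non-faces of Δ(Σ) (on 8 rays):

  P = {2,7}:  v_{2} + v_{7} = v_{6} ; sig = (2; 1)
  P = {2,8}:  v_{2} + v_{8} = v_{4} ; sig = (2; 1)
  P = {3,6}:  v_{3} + v_{6} = v_{4} ; sig = (2; 1)
  P = {3,7}:  v_{3} + v_{7} = v_{8} ; sig = (2; 1)
  P = {6,7}:  v_{6} + v_{7} = v_{5} ; sig = (2; 1)
  P = {3,5}:  v_{3} + v_{5} = v_{6} + v_{8} ; sig = (2; 1,1)
  P = {4,7}:  v_{4} + v_{7} = v_{6} + v_{8} ; sig = (2; 1,1)
  P = {2,3}:  v_{2} + v_{3} = v_{1} + 2·v_{4} ; sig = (2; 1,2)
  P = {4,5}:  v_{4} + v_{5} = 2·v_{6} + v_{8} ; sig = (2; 1,2)
  P = {2,5}:  v_{2} + v_{5} = 2·v_{6} ; sig = (2; 2)
  P = {1,6,8}:  v_{1} + v_{6} + v_{8} = 0 ; sig = (3; —)
  P = {1,4,6}:  v_{1} + v_{4} + v_{6} = v_{2} ; sig = (3; 1)
  P = {1,4,8}:  v_{1} + v_{4} + v_{8} = v_{3} ; sig = (3; 1)
  P = {1,5,8}:  v_{1} + v_{5} + v_{8} = v_{7} ; sig = (3; 1)

so the primitive-relation signature multiset is
    |P|=2: 10 collections, coeffs (1), (1), (1), (1), (1), (1,1), (1,1), (1,2), (1,2), (2)
    |P|=3: 4 collections, coeffs (), (1), (1), (1)


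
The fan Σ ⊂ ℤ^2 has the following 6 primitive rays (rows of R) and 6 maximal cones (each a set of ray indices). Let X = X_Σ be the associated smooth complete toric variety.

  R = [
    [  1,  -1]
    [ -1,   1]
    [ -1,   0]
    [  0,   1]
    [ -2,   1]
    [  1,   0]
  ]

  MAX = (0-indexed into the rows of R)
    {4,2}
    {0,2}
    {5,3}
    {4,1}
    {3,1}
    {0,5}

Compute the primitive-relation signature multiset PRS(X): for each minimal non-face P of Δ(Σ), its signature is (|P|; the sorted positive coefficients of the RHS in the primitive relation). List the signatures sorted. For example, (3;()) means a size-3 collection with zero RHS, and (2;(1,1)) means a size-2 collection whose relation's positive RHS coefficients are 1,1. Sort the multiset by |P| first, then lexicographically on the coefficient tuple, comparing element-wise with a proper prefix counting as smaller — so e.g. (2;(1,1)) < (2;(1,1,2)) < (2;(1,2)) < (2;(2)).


|primitive collections| = 9. Relations:

  P={0,1}:  v_{0} + v_{1} = 0  →  sig = (2;())
  P={2,5}:  v_{2} + v_{5} = 0  →  sig = (2;())
  P={0,3}:  v_{0} + v_{3} = v_{5}  →  sig = (2;(1))
  P={0,4}:  v_{0} + v_{4} = v_{2}  →  sig = (2;(1))
  P={1,2}:  v_{1} + v_{2} = v_{4}  →  sig = (2;(1))
  P={1,5}:  v_{1} + v_{5} = v_{3}  →  sig = (2;(1))
  P={2,3}:  v_{2} + v_{3} = v_{1}  →  sig = (2;(1))
  P={4,5}:  v_{4} + v_{5} = v_{1}  →  sig = (2;(1))
  P={3,4}:  v_{3} + v_{4} = 2·v_{1}  →  sig = (2;(2))

so the primitive-relation signature multiset is
    (2;())
    (2;())
    (2;(1))
    (2;(1))
    (2;(1))
    (2;(1))
    (2;(1))
    (2;(1))
    (2;(2))


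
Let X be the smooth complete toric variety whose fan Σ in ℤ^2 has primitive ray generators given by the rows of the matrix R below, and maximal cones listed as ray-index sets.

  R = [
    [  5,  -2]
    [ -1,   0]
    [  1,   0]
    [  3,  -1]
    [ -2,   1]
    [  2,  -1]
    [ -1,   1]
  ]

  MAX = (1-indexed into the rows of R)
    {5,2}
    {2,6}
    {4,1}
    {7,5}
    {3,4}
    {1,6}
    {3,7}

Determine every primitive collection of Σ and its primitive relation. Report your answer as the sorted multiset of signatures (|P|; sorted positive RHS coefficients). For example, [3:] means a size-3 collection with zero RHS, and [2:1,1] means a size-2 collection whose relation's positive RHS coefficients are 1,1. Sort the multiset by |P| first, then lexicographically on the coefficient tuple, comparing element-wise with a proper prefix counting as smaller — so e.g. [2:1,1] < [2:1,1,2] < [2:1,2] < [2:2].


Minimal non-faces — 14 found among 7 rays, 7 max cones:

  P={2,3}:  v_{2} + v_{3} = 0  so sig = [2:]
  P={5,6}:  v_{5} + v_{6} = 0  so sig = [2:]
  P={1,5}:  v_{1} + v_{5} = v_{4}  so sig = [2:1]
  P={2,4}:  v_{2} + v_{4} = v_{6}  so sig = [2:1]
  P={2,7}:  v_{2} + v_{7} = v_{5}  so sig = [2:1]
  P={3,5}:  v_{3} + v_{5} = v_{7}  so sig = [2:1]
  P={3,6}:  v_{3} + v_{6} = v_{4}  so sig = [2:1]
  P={4,5}:  v_{4} + v_{5} = v_{3}  so sig = [2:1]
  P={4,6}:  v_{4} + v_{6} = v_{1}  so sig = [2:1]
  P={6,7}:  v_{6} + v_{7} = v_{3}  so sig = [2:1]
  P={1,7}:  v_{1} + v_{7} = v_{3} + v_{4}  so sig = [2:1,1]
  P={1,2}:  v_{1} + v_{2} = 2·v_{6}  so sig = [2:2]
  P={1,3}:  v_{1} + v_{3} = 2·v_{4}  so sig = [2:2]
  P={4,7}:  v_{4} + v_{7} = 2·v_{3}  so sig = [2:2]

so the primitive-relation signature multiset is
    [2:]
    [2:]
    [2:1]
    [2:1]
    [2:1]
    [2:1]
    [2:1]
    [2:1]
    [2:1]
    [2:1]
    [2:1,1]
    [2:2]
    [2:2]
    [2:2]


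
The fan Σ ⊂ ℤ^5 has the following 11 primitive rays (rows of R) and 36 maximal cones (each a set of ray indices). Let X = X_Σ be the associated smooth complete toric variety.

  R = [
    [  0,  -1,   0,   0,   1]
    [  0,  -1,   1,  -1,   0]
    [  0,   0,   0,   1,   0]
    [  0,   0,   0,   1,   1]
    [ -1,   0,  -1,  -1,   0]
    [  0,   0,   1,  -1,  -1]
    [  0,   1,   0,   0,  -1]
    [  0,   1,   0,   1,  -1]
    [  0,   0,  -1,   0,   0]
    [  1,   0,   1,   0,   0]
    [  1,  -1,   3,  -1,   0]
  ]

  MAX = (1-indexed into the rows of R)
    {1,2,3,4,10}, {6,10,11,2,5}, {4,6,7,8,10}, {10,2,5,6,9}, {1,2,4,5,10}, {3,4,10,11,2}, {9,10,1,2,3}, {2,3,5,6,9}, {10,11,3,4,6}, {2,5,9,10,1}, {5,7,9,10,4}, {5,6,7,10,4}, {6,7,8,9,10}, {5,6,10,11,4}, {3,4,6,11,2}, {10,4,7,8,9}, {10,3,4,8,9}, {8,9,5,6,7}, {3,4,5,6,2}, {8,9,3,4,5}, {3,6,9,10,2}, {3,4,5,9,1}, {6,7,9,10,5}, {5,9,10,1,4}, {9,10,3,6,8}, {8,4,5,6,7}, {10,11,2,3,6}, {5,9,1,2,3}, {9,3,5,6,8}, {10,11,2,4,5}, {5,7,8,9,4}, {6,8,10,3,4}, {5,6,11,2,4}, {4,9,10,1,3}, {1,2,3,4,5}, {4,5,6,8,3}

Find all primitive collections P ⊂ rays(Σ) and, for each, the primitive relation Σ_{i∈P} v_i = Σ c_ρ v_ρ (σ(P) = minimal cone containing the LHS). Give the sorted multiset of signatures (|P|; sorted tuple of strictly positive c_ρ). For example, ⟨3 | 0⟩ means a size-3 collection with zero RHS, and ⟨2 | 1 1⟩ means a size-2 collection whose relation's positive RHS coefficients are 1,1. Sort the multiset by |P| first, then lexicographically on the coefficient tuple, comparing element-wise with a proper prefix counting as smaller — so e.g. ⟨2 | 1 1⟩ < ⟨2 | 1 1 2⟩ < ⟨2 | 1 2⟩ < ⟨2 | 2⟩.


|primitive collections| = 16. Relations:

  • {1,7}:  v_{1} + v_{7} = 0  ⟹  sig = ⟨2 | 0⟩
  • {1,6}:  v_{1} + v_{6} = v_{2}  ⟹  sig = ⟨2 | 1⟩
  • {1,8}:  v_{1} + v_{8} = v_{3}  ⟹  sig = ⟨2 | 1⟩
  • {2,7}:  v_{2} + v_{7} = v_{6}  ⟹  sig = ⟨2 | 1⟩
  • {3,7}:  v_{3} + v_{7} = v_{8}  ⟹  sig = ⟨2 | 1⟩
  • {2,8}:  v_{2} + v_{8} = v_{3} + v_{6}  ⟹  sig = ⟨2 | 1 1⟩
  • {9,11}:  v_{9} + v_{11} = v_{2} + v_{10}  ⟹  sig = ⟨2 | 1 1⟩
  • {8,11}:  v_{8} + v_{11} = v_{3} + v_{4} + 2·v_{6} + v_{10}  ⟹  sig = ⟨2 | 1 1 1 2⟩
  • {1,11}:  v_{1} + v_{11} = 2·v_{2} + v_{4} + v_{10}  ⟹  sig = ⟨2 | 1 1 2⟩
  • {7,11}:  v_{7} + v_{11} = v_{4} + 2·v_{6} + v_{10}  ⟹  sig = ⟨2 | 1 1 2⟩
  • {3,5,10}:  v_{3} + v_{5} + v_{10} = 0  ⟹  sig = ⟨3 | 0⟩
  • {4,6,9}:  v_{4} + v_{6} + v_{9} = 0  ⟹  sig = ⟨3 | 0⟩
  • {2,4,9}:  v_{2} + v_{4} + v_{9} = v_{1}  ⟹  sig = ⟨3 | 1⟩
  • {5,8,10}:  v_{5} + v_{8} + v_{10} = v_{7}  ⟹  sig = ⟨3 | 1⟩
  • {3,5,11}:  v_{3} + v_{5} + v_{11} = v_{2} + v_{4} + v_{6}  ⟹  sig = ⟨3 | 1 1 1⟩
  • {2,4,6,10}:  v_{2} + v_{4} + v_{6} + v_{10} = v_{11}  ⟹  sig = ⟨4 | 1⟩

so the primitive-relation signature multiset is
    |P|=2: 10 collections, coeffs (), (1), (1), (1), (1), (1,1), (1,1), (1,1,1,2), (1,1,2), (1,1,2)
    |P|=3: 5 collections, coeffs (), (), (1), (1), (1,1,1)
    |P|=4: 1 collection, coeffs (1)


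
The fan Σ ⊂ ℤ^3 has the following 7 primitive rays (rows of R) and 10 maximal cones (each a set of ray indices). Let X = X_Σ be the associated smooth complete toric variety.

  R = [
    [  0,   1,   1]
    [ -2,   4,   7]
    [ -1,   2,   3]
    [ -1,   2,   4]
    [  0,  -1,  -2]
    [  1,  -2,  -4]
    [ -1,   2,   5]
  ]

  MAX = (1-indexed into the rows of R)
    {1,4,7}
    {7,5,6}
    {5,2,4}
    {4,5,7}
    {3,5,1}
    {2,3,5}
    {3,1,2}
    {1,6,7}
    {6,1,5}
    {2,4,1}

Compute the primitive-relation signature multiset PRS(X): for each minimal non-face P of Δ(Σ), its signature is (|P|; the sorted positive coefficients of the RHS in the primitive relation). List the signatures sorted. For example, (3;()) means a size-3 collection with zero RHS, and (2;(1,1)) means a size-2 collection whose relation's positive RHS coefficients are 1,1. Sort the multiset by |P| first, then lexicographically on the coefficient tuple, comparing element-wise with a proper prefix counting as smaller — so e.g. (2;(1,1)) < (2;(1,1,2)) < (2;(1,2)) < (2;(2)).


Minimal non-faces — 9 found among 7 rays, 10 max cones:

  {4,6}:  v_{4} + v_{6} = 0 ; sig = (2;())
  {2,6}:  v_{2} + v_{6} = v_{3} ; sig = (2;(1))
  {3,4}:  v_{3} + v_{4} = v_{2} ; sig = (2;(1))
  {3,6}:  v_{3} + v_{6} = v_{1} + v_{5} ; sig = (2;(1,1))
  {3,7}:  v_{3} + v_{7} = 2·v_{4} ; sig = (2;(2))
  {2,7}:  v_{2} + v_{7} = 3·v_{4} ; sig = (2;(3))
  {1,4,5}:  v_{1} + v_{4} + v_{5} = v_{3} ; sig = (3;(1))
  {1,5,7}:  v_{1} + v_{5} + v_{7} = v_{4} ; sig = (3;(1))
  {1,2,5}:  v_{1} + v_{2} + v_{5} = 2·v_{3} ; sig = (3;(2))

Signatures (|P|; sorted positive RHS coefficients), sorted:
{ (2;()),  (2;(1)) ×2,  (2;(1,1)),  (2;(2)),  (2;(3)),  (3;(1)) ×2,  (3;(2)) }


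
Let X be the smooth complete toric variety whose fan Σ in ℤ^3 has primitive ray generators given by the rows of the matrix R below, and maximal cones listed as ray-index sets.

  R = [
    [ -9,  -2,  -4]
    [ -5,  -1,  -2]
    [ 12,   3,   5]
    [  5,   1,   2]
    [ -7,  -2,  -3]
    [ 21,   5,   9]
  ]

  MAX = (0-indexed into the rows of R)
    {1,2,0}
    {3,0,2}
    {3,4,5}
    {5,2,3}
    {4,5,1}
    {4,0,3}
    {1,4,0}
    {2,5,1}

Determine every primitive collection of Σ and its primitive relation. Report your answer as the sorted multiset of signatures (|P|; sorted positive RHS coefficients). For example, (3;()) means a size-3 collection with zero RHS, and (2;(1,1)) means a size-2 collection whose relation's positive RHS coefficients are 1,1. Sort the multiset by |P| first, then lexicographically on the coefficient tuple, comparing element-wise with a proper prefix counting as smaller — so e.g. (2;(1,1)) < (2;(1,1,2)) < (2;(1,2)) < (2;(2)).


|primitive collections| = 3. Relations:

  • {1,3}:  v_{1} + v_{3} = 0 ; sig = (2;())
  • {0,5}:  v_{0} + v_{5} = v_{2} ; sig = (2;(1))
  • {2,4}:  v_{2} + v_{4} = v_{3} ; sig = (2;(1))

so the primitive-relation signature multiset is
    |P|=2: 3 collections, coeffs (), (1), (1)


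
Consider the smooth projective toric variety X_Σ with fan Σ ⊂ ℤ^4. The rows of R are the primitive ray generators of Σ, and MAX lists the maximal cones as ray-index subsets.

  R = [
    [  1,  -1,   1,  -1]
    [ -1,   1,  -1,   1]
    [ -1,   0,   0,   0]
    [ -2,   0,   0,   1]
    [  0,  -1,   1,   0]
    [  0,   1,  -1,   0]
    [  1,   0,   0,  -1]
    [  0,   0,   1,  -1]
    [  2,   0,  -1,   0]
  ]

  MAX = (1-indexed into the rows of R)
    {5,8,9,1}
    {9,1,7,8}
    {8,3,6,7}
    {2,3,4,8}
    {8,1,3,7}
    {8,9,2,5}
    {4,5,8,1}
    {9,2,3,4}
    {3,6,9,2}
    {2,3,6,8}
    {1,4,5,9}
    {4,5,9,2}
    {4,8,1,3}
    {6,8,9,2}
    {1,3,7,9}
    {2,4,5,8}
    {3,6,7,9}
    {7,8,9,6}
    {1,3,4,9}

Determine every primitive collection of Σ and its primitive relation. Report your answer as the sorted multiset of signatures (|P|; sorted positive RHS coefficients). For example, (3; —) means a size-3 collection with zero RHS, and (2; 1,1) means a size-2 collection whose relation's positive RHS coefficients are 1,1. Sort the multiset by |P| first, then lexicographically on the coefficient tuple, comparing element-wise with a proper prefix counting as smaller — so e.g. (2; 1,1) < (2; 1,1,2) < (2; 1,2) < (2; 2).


The 10 primitive collections of Σ (r=9, n=4):

  • {1,2}:  v_{1} + v_{2} = 0 — sig = (2; —)
  • {5,6}:  v_{5} + v_{6} = 0 — sig = (2; —)
  • {1,6}:  v_{1} + v_{6} = v_{7} — sig = (2; 1)
  • {2,7}:  v_{2} + v_{7} = v_{6} — sig = (2; 1)
  • {4,7}:  v_{4} + v_{7} = v_{3} — sig = (2; 1)
  • {5,7}:  v_{5} + v_{7} = v_{1} — sig = (2; 1)
  • {3,5}:  v_{3} + v_{5} = v_{1} + v_{4} — sig = (2; 1,1)
  • {4,6}:  v_{4} + v_{6} = v_{2} + v_{3} — sig = (2; 1,1)
  • {4,8,9}:  v_{4} + v_{8} + v_{9} = 0 — sig = (3; —)
  • {3,8,9}:  v_{3} + v_{8} + v_{9} = v_{7} — sig = (3; 1)

Signatures (|P|; sorted positive RHS coefficients), sorted:
[(2; —), (2; —), (2; 1), (2; 1), (2; 1), (2; 1), (2; 1,1), (2; 1,1), (3; —), (3; 1)]


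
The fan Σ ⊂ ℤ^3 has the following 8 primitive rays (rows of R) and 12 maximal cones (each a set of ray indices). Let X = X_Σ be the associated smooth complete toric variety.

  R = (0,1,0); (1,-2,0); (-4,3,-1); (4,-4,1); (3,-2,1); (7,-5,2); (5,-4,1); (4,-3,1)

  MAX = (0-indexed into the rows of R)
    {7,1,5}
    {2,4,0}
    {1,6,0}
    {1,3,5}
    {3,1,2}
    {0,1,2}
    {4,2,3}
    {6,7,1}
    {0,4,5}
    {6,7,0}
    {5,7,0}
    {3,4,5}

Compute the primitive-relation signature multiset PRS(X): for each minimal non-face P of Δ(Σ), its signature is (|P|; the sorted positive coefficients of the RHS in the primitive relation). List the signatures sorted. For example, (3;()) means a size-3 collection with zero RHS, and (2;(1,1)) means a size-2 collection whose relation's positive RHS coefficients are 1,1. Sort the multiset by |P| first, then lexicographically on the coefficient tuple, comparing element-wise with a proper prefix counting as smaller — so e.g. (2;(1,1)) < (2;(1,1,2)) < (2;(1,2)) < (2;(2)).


Minimal non-faces — 12 found among 8 rays, 12 max cones:

  {2,7}:  v_{2} + v_{7} = 0  ⇒ sig = (2;())
  {0,3}:  v_{0} + v_{3} = v_{7}  ⇒ sig = (2;(1))
  {1,4}:  v_{1} + v_{4} = v_{3}  ⇒ sig = (2;(1))
  {2,5}:  v_{2} + v_{5} = v_{4}  ⇒ sig = (2;(1))
  {4,7}:  v_{4} + v_{7} = v_{5}  ⇒ sig = (2;(1))
  {2,6}:  v_{2} + v_{6} = v_{0} + v_{1}  ⇒ sig = (2;(1,1))
  {3,7}:  v_{3} + v_{7} = v_{1} + v_{5}  ⇒ sig = (2;(1,1))
  {3,6}:  v_{3} + v_{6} = v_{1} + 2·v_{7}  ⇒ sig = (2;(1,2))
  {4,6}:  v_{4} + v_{6} = 2·v_{7}  ⇒ sig = (2;(2))
  {5,6}:  v_{5} + v_{6} = 3·v_{7}  ⇒ sig = (2;(3))
  {0,1,7}:  v_{0} + v_{1} + v_{7} = v_{6}  ⇒ sig = (3;(1))
  {0,1,5}:  v_{0} + v_{1} + v_{5} = 2·v_{7}  ⇒ sig = (3;(2))

Sorted signature multiset PRS(X):
{ (2;()),  (2;(1)) ×4,  (2;(1,1)) ×2,  (2;(1,2)),  (2;(2)),  (2;(3)),  (3;(1)),  (3;(2)) }


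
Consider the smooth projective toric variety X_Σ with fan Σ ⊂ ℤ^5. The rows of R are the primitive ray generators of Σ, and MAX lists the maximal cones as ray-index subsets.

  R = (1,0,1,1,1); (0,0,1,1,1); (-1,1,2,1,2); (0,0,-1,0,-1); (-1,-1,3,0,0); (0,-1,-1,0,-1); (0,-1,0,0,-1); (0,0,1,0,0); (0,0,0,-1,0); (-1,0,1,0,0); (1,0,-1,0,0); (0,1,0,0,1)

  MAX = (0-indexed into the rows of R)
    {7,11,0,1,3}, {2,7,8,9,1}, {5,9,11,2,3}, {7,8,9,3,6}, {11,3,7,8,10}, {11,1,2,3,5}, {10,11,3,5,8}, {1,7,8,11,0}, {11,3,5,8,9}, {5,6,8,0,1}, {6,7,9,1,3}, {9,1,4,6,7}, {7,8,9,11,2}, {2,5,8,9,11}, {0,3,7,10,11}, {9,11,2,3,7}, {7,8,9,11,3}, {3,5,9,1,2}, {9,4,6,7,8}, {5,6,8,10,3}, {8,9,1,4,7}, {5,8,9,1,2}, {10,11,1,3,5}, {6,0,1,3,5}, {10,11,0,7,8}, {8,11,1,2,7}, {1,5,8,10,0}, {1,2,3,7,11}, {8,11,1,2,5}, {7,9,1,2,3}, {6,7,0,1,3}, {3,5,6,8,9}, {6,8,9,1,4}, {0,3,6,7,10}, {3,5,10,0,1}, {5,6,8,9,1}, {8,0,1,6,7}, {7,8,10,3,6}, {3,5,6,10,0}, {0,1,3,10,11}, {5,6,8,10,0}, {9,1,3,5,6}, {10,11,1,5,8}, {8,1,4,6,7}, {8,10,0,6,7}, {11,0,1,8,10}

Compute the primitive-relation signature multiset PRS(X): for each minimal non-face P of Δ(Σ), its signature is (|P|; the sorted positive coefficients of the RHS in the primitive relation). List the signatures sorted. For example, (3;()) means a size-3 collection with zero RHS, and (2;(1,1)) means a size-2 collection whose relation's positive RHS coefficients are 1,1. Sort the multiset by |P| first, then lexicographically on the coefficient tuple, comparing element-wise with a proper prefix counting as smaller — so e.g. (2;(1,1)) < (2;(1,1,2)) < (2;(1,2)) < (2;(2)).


The 21 primitive collections of Σ (r=12, n=5):

  P = {6,11}:  v_{6} + v_{11} = 0 ; sig = (2;())
  P = {9,10}:  v_{9} + v_{10} = 0 ; sig = (2;())
  P = {5,7}:  v_{5} + v_{7} = v_{6} ; sig = (2;(1))
  P = {0,9}:  v_{0} + v_{9} = v_{1} + v_{7} ; sig = (2;(1,1))
  P = {2,6}:  v_{2} + v_{6} = v_{1} + v_{9} ; sig = (2;(1,1))
  P = {2,10}:  v_{2} + v_{10} = v_{1} + v_{11} ; sig = (2;(1,1))
  P = {3,4}:  v_{3} + v_{4} = v_{6} + v_{7} + v_{9} ; sig = (2;(1,1,1))
  P = {4,10}:  v_{4} + v_{10} = v_{1} + v_{6} + v_{7} + v_{8} ; sig = (2;(1,1,1,1))
  P = {4,11}:  v_{4} + v_{11} = v_{1} + v_{7} + v_{8} + v_{9} ; sig = (2;(1,1,1,1))
  P = {4,5}:  v_{4} + v_{5} = v_{1} + 2·v_{6} + v_{8} + v_{9} ; sig = (2;(1,1,1,2))
  P = {0,2}:  v_{0} + v_{2} = 2·v_{1} + v_{7} + v_{11} ; sig = (2;(1,1,2))
  P = {0,4}:  v_{0} + v_{4} = 2·v_{1} + v_{6} + 2·v_{7} + v_{8} ; sig = (2;(1,1,2,2))
  P = {2,4}:  v_{2} + v_{4} = 2·v_{1} + v_{7} + v_{8} + 2·v_{9} ; sig = (2;(1,1,2,2))
  P = {1,3,8}:  v_{1} + v_{3} + v_{8} = 0 ; sig = (3;())
  P = {1,7,10}:  v_{1} + v_{7} + v_{10} = v_{0} ; sig = (3;(1))
  P = {1,9,11}:  v_{1} + v_{9} + v_{11} = v_{2} ; sig = (3;(1))
  P = {0,3,8}:  v_{0} + v_{3} + v_{8} = v_{7} + v_{10} ; sig = (3;(1,1))
  P = {0,5,11}:  v_{0} + v_{5} + v_{11} = v_{1} + v_{10} ; sig = (3;(1,1))
  P = {1,6,10}:  v_{1} + v_{6} + v_{10} = v_{0} + v_{5} ; sig = (3;(1,1))
  P = {2,3,8}:  v_{2} + v_{3} + v_{8} = v_{9} + v_{11} ; sig = (3;(1,1))
  P = {1,6,7,8,9}:  v_{1} + v_{6} + v_{7} + v_{8} + v_{9} = v_{4} ; sig = (5;(1))

so the primitive-relation signature multiset is
    |P|=2: 13 collections, coeffs (), (), (1), (1,1), (1,1), (1,1), (1,1,1), (1,1,1,1), (1,1,1,1), (1,1,1,2), (1,1,2), (1,1,2,2), (1,1,2,2)
    |P|=3: 7 collections, coeffs (), (1), (1), (1,1), (1,1), (1,1), (1,1)
    |P|=5: 1 collection, coeffs (1)
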